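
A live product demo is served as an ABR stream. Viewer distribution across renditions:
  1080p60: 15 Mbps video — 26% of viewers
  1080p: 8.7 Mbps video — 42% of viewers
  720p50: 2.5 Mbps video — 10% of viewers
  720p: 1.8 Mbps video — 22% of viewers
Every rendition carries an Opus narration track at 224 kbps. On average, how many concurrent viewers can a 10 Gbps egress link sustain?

Audio: 224 kbps = 0.224 Mbps.
Average per-viewer bitrate: 0.26×15.224 + 0.42×8.924 + 0.10×2.724 + 0.22×2.024 = 8.424 Mbps.
10 Gbps = 10,000 Mbps; 10,000 / 8.424 = 1187.08 → 1187.

1187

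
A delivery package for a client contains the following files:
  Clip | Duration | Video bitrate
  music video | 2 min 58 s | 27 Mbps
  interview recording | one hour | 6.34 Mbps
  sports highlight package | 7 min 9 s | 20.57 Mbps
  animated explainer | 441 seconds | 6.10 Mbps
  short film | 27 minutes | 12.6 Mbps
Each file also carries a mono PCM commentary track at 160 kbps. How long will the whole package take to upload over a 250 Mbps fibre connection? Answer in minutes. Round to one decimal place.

Audio: 160 kbps = 0.160 Mbps.
music video: 27.160 Mbps × 178 s = 4834.5 Mb
interview recording: 6.500 Mbps × 3600 s = 23400.0 Mb
sports highlight package: 20.730 Mbps × 429 s = 8893.2 Mb
animated explainer: 6.260 Mbps × 441 s = 2760.7 Mb
short film: 12.760 Mbps × 1620 s = 20671.2 Mb
Total: 60559.5 Mb = 7569.9 MB.
At 250 Mbps: 60559.5 / 250 = 242 s ≈ 4.04 minutes.

4.0 minutes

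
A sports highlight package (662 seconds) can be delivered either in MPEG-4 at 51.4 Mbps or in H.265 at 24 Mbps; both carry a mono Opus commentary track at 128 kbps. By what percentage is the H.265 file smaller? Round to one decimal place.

53.2%

Audio: 128 kbps = 0.128 Mbps.
MPEG-4: 51.528 Mbps × 662 s = 34111.5 Mb = 4.264 GB.
H.265: 24.128 Mbps × 662 s = 15972.7 Mb = 1.997 GB.
Reduction: (1 − 1.997/4.264) × 100 = 53.17%.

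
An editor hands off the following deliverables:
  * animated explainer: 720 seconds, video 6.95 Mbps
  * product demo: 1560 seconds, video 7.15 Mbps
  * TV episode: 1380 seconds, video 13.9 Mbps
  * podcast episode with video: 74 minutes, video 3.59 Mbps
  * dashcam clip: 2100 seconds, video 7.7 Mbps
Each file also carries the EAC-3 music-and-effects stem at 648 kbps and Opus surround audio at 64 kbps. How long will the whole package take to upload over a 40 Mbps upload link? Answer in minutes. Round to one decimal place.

Audio total: 648 + 64 = 712 kbps = 0.712 Mbps.
animated explainer: 7.662 Mbps × 720 s = 5516.6 Mb
product demo: 7.862 Mbps × 1560 s = 12264.7 Mb
TV episode: 14.612 Mbps × 1380 s = 20164.6 Mb
podcast episode with video: 4.302 Mbps × 4440 s = 19100.9 Mb
dashcam clip: 8.412 Mbps × 2100 s = 17665.2 Mb
Total: 74712.0 Mb = 9339.0 MB.
At 40 Mbps: 74712.0 / 40 = 1868 s ≈ 31.1 minutes.

31.1 minutes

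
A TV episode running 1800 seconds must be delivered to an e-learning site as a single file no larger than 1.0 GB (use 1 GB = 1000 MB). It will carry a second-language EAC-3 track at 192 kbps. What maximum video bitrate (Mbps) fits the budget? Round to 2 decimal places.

4.25 Mbps

Budget: 1.0 GB = 8000.0 Mb.
Total bitrate budget: 8000.0 Mb / 1800 s = 4.444 Mbps.
Audio: 192 kbps = 0.192 Mbps.
Video: 4.444 − 0.192 = 4.252 Mbps.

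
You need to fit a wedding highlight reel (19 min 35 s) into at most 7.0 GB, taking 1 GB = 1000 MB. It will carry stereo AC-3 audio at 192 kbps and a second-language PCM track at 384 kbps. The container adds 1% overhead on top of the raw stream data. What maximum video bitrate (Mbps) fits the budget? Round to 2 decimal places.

46.61 Mbps

Budget: 7.0 GB = 56000.0 Mb.
Stream payload after overhead: 56000.0 / 1.01 = 55445.5 Mb.
19 min 35 s = 1175 s
Total bitrate budget: 55445.5 Mb / 1175 s = 47.188 Mbps.
Audio total: 192 + 384 = 576 kbps = 0.576 Mbps.
Video: 47.188 − 0.576 = 46.612 Mbps.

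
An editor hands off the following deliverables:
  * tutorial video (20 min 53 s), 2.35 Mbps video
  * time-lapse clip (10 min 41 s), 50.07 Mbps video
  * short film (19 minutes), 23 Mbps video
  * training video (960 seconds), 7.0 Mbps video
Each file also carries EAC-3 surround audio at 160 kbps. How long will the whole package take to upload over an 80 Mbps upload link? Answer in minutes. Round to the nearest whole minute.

14 minutes

Audio: 160 kbps = 0.160 Mbps.
tutorial video: 2.510 Mbps × 1253 s = 3145.0 Mb
time-lapse clip: 50.230 Mbps × 641 s = 32197.4 Mb
short film: 23.160 Mbps × 1140 s = 26402.4 Mb
training video: 7.160 Mbps × 960 s = 6873.6 Mb
Total: 68618.5 Mb = 8577.3 MB.
At 80 Mbps: 68618.5 / 80 = 858 s ≈ 14.3 minutes.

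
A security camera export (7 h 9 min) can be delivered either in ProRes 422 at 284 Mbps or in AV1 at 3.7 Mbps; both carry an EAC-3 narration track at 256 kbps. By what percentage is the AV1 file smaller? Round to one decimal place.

98.6%

7 h 9 min = 429 min = 25740 s
Audio: 256 kbps = 0.256 Mbps.
ProRes 422: 284.256 Mbps × 25740 s = 7316749.4 Mb = 851.782 GiB.
AV1: 3.956 Mbps × 25740 s = 101827.4 Mb = 11.854 GiB.
Reduction: (1 − 11.854/851.782) × 100 = 98.61%.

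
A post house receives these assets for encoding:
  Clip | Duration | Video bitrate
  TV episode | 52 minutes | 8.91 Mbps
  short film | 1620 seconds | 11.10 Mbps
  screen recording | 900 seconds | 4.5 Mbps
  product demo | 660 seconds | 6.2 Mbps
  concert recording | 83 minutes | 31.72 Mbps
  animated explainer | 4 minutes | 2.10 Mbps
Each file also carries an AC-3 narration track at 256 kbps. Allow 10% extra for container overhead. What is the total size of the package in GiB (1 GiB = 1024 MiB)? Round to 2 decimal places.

Audio: 256 kbps = 0.256 Mbps.
TV episode: 9.166 Mbps × 3120 s × 1.10 = 31457.7 Mb
short film: 11.356 Mbps × 1620 s × 1.10 = 20236.4 Mb
screen recording: 4.756 Mbps × 900 s × 1.10 = 4708.4 Mb
product demo: 6.456 Mbps × 660 s × 1.10 = 4687.1 Mb
concert recording: 31.976 Mbps × 4980 s × 1.10 = 175164.5 Mb
animated explainer: 2.356 Mbps × 240 s × 1.10 = 622.0 Mb
Total: 236876.1 Mb = 29609.5 MB.
= 27.58 GiB.

27.58 GiB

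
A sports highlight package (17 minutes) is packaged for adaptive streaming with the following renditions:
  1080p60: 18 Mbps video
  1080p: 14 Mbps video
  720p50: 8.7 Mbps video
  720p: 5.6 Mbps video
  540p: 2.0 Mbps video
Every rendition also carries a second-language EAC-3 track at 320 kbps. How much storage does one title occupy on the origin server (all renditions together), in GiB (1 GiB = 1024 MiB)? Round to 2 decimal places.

5.93 GiB

17 min = 1020 s
Audio: 320 kbps = 0.320 Mbps.
Sum of rendition bitrates: (18+0.320) + (14+0.320) + (8.7+0.320) + (5.6+0.320) + (2.0+0.320) = 49.900 Mbps.
× 1020 s = 50,898 Mb = 6,362 MB = 5.925 GiB.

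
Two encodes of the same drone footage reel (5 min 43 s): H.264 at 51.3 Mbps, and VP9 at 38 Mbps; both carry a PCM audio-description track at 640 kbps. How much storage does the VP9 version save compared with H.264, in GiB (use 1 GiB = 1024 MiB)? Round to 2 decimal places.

0.53 GiB

5 min 43 s = 343 s
Audio: 640 kbps = 0.640 Mbps.
H.264: 51.940 Mbps × 343 s = 17815.4 Mb = 2.074 GiB.
VP9: 38.640 Mbps × 343 s = 13253.5 Mb = 1.543 GiB.
Saving: 2.074 − 1.543 = 0.531 GiB.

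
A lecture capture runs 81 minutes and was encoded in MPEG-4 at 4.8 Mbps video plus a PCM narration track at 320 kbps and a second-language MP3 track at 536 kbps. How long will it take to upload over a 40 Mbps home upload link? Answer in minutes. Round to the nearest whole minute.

81 min = 4860 s
Audio total: 320 + 536 = 856 kbps = 0.856 Mbps.
Total bitrate: 5.656 Mbps.
File: 5.656 Mbps × 4860 s = 27488.2 Mb.
At 40 Mbps: 27488.2 / 40 = 687.2 s ≈ 11.5 minutes.

11 minutes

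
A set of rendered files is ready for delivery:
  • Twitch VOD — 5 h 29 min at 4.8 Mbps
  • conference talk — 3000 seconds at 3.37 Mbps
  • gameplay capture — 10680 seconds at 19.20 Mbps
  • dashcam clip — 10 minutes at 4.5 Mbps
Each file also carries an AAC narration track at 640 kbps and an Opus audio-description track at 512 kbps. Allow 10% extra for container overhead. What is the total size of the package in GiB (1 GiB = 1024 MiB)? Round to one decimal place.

Audio total: 640 + 512 = 1152 kbps = 1.152 Mbps.
Twitch VOD: 5.952 Mbps × 19740 s × 1.10 = 129241.7 Mb
conference talk: 4.522 Mbps × 3000 s × 1.10 = 14922.6 Mb
gameplay capture: 20.352 Mbps × 10680 s × 1.10 = 239095.3 Mb
dashcam clip: 5.652 Mbps × 600 s × 1.10 = 3730.3 Mb
Total: 386989.9 Mb = 48373.7 MB.
= 45.05 GiB.

45.1 GiB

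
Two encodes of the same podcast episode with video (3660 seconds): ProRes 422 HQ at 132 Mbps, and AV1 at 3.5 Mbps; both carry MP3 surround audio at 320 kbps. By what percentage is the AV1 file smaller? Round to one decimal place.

Audio: 320 kbps = 0.320 Mbps.
ProRes 422 HQ: 132.320 Mbps × 3660 s = 484291.2 Mb = 60.536 GB.
AV1: 3.820 Mbps × 3660 s = 13981.2 Mb = 1.748 GB.
Reduction: (1 − 1.748/60.536) × 100 = 97.11%.

97.1%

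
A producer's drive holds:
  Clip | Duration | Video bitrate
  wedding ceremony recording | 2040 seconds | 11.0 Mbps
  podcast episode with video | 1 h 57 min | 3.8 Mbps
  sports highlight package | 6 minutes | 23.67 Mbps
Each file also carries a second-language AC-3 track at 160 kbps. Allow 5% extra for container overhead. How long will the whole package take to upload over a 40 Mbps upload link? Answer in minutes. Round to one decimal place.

Audio: 160 kbps = 0.160 Mbps.
wedding ceremony recording: 11.160 Mbps × 2040 s × 1.05 = 23904.7 Mb
podcast episode with video: 3.960 Mbps × 7020 s × 1.05 = 29189.2 Mb
sports highlight package: 23.830 Mbps × 360 s × 1.05 = 9007.7 Mb
Total: 62101.6 Mb = 7762.7 MB.
At 40 Mbps: 62101.6 / 40 = 1553 s ≈ 25.9 minutes.

25.9 minutes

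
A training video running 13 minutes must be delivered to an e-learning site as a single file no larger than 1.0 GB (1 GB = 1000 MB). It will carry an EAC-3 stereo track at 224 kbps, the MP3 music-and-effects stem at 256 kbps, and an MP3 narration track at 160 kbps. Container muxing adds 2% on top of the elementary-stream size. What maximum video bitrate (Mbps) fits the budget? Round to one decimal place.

9.4 Mbps

Budget: 1.0 GB = 8000.0 Mb.
Stream payload after overhead: 8000.0 / 1.02 = 7843.1 Mb.
13 min = 780 s
Total bitrate budget: 7843.1 Mb / 780 s = 10.055 Mbps.
Audio total: 224 + 256 + 160 = 640 kbps = 0.640 Mbps.
Video: 10.055 − 0.640 = 9.415 Mbps.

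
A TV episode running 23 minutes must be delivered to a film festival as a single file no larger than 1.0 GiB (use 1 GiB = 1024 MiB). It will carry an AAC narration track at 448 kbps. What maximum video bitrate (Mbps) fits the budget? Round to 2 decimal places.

5.78 Mbps

Budget: 1.0 GiB = 8589.9 Mb.
23 min = 1380 s
Total bitrate budget: 8589.9 Mb / 1380 s = 6.225 Mbps.
Audio: 448 kbps = 0.448 Mbps.
Video: 6.225 − 0.448 = 5.777 Mbps.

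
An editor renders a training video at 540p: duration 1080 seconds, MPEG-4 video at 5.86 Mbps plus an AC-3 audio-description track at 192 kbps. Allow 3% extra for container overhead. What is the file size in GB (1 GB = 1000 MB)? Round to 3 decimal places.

Audio: 192 kbps = 0.192 Mbps.
Total bitrate: 5.86 + 0.192 = 6.052 Mbps.
Stream data: 6.052 Mbps × 1080 s = 6536.2 Mb.
With 3% container overhead: ×1.03.
6,732 Mb ÷ 8 = 841.5 MB → 0.8415 GB.

0.842 GB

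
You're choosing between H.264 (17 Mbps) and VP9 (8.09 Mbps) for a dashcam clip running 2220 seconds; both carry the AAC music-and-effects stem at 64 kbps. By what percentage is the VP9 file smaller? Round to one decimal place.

Audio: 64 kbps = 0.064 Mbps.
H.264: 17.064 Mbps × 2220 s = 37882.1 Mb = 4.410 GiB.
VP9: 8.154 Mbps × 2220 s = 18101.9 Mb = 2.107 GiB.
Reduction: (1 − 2.107/4.410) × 100 = 52.22%.

52.2%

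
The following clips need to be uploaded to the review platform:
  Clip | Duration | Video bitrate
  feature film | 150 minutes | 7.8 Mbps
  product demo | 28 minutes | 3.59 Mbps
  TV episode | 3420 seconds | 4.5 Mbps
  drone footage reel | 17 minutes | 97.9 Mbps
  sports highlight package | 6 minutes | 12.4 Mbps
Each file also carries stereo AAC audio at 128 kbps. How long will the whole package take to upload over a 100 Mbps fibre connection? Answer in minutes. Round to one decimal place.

Audio: 128 kbps = 0.128 Mbps.
feature film: 7.928 Mbps × 9000 s = 71352.0 Mb
product demo: 3.718 Mbps × 1680 s = 6246.2 Mb
TV episode: 4.628 Mbps × 3420 s = 15827.8 Mb
drone footage reel: 98.028 Mbps × 1020 s = 99988.6 Mb
sports highlight package: 12.528 Mbps × 360 s = 4510.1 Mb
Total: 197924.6 Mb = 24740.6 MB.
At 100 Mbps: 197924.6 / 100 = 1979 s ≈ 33 minutes.

33.0 minutes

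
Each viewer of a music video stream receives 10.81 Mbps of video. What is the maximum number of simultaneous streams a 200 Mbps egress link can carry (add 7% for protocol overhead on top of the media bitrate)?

On the wire with 7% overhead: 11.567 Mbps.
200 Mbps = 200.0 Mbps; 200.0 / 11.567 = 17.29 → 17 viewers.

17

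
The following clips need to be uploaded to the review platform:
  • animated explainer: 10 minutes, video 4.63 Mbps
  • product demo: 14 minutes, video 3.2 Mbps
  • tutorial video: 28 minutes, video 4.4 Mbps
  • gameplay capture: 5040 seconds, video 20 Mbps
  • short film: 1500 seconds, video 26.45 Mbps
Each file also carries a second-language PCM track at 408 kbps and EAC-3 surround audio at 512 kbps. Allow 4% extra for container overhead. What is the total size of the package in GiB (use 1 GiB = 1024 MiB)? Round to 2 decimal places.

Audio total: 408 + 512 = 920 kbps = 0.920 Mbps.
animated explainer: 5.550 Mbps × 600 s × 1.04 = 3463.2 Mb
product demo: 4.120 Mbps × 840 s × 1.04 = 3599.2 Mb
tutorial video: 5.320 Mbps × 1680 s × 1.04 = 9295.1 Mb
gameplay capture: 20.920 Mbps × 5040 s × 1.04 = 109654.3 Mb
short film: 27.370 Mbps × 1500 s × 1.04 = 42697.2 Mb
Total: 168709.0 Mb = 21088.6 MB.
= 19.64 GiB.

19.64 GiB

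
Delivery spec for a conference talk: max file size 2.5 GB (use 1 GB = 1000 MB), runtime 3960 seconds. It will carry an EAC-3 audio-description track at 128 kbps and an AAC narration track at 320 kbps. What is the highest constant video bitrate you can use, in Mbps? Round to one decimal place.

Budget: 2.5 GB = 20000.0 Mb.
Total bitrate budget: 20000.0 Mb / 3960 s = 5.051 Mbps.
Audio total: 128 + 320 = 448 kbps = 0.448 Mbps.
Video: 5.051 − 0.448 = 4.603 Mbps.

4.6 Mbps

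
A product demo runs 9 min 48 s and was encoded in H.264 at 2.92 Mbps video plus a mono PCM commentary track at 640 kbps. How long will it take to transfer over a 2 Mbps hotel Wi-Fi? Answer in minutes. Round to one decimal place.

17.4 minutes

9 min 48 s = 588 s
Audio: 640 kbps = 0.640 Mbps.
Total bitrate: 3.560 Mbps.
File: 3.560 Mbps × 588 s = 2093.3 Mb.
At 2 Mbps: 2093.3 / 2 = 1046.6 s ≈ 17.4 minutes.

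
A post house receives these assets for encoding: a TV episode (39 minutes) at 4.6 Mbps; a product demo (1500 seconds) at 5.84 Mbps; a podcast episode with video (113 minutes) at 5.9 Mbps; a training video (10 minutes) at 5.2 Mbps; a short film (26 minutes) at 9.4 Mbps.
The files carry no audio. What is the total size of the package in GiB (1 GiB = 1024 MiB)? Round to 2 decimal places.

TV episode: 4.600 Mbps × 2340 s = 10764.0 Mb
product demo: 5.840 Mbps × 1500 s = 8760.0 Mb
podcast episode with video: 5.900 Mbps × 6780 s = 40002.0 Mb
training video: 5.200 Mbps × 600 s = 3120.0 Mb
short film: 9.400 Mbps × 1560 s = 14664.0 Mb
Total: 77310.0 Mb = 9663.8 MB.
= 9.000 GiB.

9.00 GiB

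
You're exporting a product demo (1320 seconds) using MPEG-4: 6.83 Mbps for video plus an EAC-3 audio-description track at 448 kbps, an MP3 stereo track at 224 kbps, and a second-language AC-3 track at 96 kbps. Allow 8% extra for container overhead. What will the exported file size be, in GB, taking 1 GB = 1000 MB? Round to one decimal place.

Audio total: 448 + 224 + 96 = 768 kbps = 0.768 Mbps.
Total bitrate: 6.83 + 0.768 = 7.598 Mbps.
Stream data: 7.598 Mbps × 1320 s = 10029.4 Mb.
With 8% container overhead: ×1.08.
10,832 Mb ÷ 8 = 1,354 MB → 1.354 GB.

1.4 GB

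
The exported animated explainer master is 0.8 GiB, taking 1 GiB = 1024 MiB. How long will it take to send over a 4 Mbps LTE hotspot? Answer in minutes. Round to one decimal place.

28.6 minutes

File: 0.8 GiB = 6871.9 Mb.
At 4 Mbps: 6871.9 / 4 = 1718.0 s ≈ 28.6 minutes.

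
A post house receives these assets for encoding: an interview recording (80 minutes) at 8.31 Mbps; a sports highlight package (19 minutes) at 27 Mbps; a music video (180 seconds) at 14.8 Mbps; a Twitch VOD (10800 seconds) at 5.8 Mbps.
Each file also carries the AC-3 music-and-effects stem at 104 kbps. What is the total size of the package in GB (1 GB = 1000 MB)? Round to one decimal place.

Audio: 104 kbps = 0.104 Mbps.
interview recording: 8.414 Mbps × 4800 s = 40387.2 Mb
sports highlight package: 27.104 Mbps × 1140 s = 30898.6 Mb
music video: 14.904 Mbps × 180 s = 2682.7 Mb
Twitch VOD: 5.904 Mbps × 10800 s = 63763.2 Mb
Total: 137731.7 Mb = 17216.5 MB.
= 17.22 GB.

17.2 GB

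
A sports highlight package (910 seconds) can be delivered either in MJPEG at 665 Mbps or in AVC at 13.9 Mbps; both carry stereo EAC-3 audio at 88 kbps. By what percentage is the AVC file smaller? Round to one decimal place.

Audio: 88 kbps = 0.088 Mbps.
MJPEG: 665.088 Mbps × 910 s = 605230.1 Mb = 75.654 GB.
AVC: 13.988 Mbps × 910 s = 12729.1 Mb = 1.591 GB.
Reduction: (1 − 1.591/75.654) × 100 = 97.90%.

97.9%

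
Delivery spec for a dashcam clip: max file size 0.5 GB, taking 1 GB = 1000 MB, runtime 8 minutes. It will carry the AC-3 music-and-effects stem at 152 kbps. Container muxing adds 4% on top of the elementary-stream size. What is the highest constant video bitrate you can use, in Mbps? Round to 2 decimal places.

7.86 Mbps

Budget: 0.5 GB = 4000.0 Mb.
Stream payload after overhead: 4000.0 / 1.04 = 3846.2 Mb.
8 min = 480 s
Total bitrate budget: 3846.2 Mb / 480 s = 8.013 Mbps.
Audio: 152 kbps = 0.152 Mbps.
Video: 8.013 − 0.152 = 7.861 Mbps.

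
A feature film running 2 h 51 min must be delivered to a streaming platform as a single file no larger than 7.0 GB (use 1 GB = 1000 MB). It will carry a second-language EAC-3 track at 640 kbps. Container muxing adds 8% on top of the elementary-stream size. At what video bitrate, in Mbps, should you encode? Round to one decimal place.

4.4 Mbps

Budget: 7.0 GB = 56000.0 Mb.
Stream payload after overhead: 56000.0 / 1.08 = 51851.9 Mb.
2 h 51 min = 171 min = 10260 s
Total bitrate budget: 51851.9 Mb / 10260 s = 5.054 Mbps.
Audio: 640 kbps = 0.640 Mbps.
Video: 5.054 − 0.640 = 4.414 Mbps.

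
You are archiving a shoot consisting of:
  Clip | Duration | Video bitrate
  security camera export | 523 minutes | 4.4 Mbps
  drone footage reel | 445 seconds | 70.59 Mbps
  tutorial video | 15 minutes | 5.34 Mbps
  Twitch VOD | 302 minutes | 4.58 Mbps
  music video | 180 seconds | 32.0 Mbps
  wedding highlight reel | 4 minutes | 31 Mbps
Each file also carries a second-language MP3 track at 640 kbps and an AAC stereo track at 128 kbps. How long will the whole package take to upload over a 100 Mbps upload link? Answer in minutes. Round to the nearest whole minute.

52 minutes

Audio total: 640 + 128 = 768 kbps = 0.768 Mbps.
security camera export: 5.168 Mbps × 31380 s = 162171.8 Mb
drone footage reel: 71.358 Mbps × 445 s = 31754.3 Mb
tutorial video: 6.108 Mbps × 900 s = 5497.2 Mb
Twitch VOD: 5.348 Mbps × 18120 s = 96905.8 Mb
music video: 32.768 Mbps × 180 s = 5898.2 Mb
wedding highlight reel: 31.768 Mbps × 240 s = 7624.3 Mb
Total: 309851.7 Mb = 38731.5 MB.
At 100 Mbps: 309851.7 / 100 = 3099 s ≈ 51.6 minutes.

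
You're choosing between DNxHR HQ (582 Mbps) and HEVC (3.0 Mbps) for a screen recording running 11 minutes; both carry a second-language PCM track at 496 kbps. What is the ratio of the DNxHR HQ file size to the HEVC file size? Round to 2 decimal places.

11 min = 660 s
Audio: 496 kbps = 0.496 Mbps.
DNxHR HQ: 582.496 Mbps × 660 s = 384447.4 Mb = 48.056 GB.
HEVC: 3.496 Mbps × 660 s = 2307.4 Mb = 0.288 GB.
Ratio: 48.056 / 0.288 = 166.618.

166.62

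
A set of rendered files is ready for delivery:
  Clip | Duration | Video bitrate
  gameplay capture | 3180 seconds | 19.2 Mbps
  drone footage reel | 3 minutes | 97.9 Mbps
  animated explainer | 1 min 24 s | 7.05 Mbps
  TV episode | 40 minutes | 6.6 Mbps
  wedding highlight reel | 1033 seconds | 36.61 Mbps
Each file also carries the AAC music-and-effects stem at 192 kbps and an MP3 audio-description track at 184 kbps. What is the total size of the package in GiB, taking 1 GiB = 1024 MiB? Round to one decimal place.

15.8 GiB

Audio total: 192 + 184 = 376 kbps = 0.376 Mbps.
gameplay capture: 19.576 Mbps × 3180 s = 62251.7 Mb
drone footage reel: 98.276 Mbps × 180 s = 17689.7 Mb
animated explainer: 7.426 Mbps × 84 s = 623.8 Mb
TV episode: 6.976 Mbps × 2400 s = 16742.4 Mb
wedding highlight reel: 36.986 Mbps × 1033 s = 38206.5 Mb
Total: 135514.1 Mb = 16939.3 MB.
= 15.78 GiB.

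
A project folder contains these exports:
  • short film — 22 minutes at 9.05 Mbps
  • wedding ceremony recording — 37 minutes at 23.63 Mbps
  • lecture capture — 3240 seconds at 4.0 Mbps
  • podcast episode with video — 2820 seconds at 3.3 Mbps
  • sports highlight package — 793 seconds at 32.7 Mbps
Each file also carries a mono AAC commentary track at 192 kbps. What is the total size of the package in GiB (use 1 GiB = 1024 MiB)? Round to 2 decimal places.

Audio: 192 kbps = 0.192 Mbps.
short film: 9.242 Mbps × 1320 s = 12199.4 Mb
wedding ceremony recording: 23.822 Mbps × 2220 s = 52884.8 Mb
lecture capture: 4.192 Mbps × 3240 s = 13582.1 Mb
podcast episode with video: 3.492 Mbps × 2820 s = 9847.4 Mb
sports highlight package: 32.892 Mbps × 793 s = 26083.4 Mb
Total: 114597.2 Mb = 14324.6 MB.
= 13.34 GiB.

13.34 GiB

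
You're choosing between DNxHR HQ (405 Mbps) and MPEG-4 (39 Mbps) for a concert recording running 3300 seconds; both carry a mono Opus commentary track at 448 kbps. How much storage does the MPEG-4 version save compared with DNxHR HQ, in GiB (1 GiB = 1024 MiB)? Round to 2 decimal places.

Audio: 448 kbps = 0.448 Mbps.
DNxHR HQ: 405.448 Mbps × 3300 s = 1337978.4 Mb = 155.761 GiB.
MPEG-4: 39.448 Mbps × 3300 s = 130178.4 Mb = 15.155 GiB.
Saving: 155.761 − 15.155 = 140.606 GiB.

140.61 GiB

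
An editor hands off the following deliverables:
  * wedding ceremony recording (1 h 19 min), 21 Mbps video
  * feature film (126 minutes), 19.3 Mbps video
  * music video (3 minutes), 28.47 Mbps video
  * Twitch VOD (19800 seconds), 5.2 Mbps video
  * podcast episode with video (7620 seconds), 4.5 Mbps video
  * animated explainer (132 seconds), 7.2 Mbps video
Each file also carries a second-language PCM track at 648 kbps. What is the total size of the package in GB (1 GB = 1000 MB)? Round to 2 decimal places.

51.84 GB

Audio: 648 kbps = 0.648 Mbps.
wedding ceremony recording: 21.648 Mbps × 4740 s = 102611.5 Mb
feature film: 19.948 Mbps × 7560 s = 150806.9 Mb
music video: 29.118 Mbps × 180 s = 5241.2 Mb
Twitch VOD: 5.848 Mbps × 19800 s = 115790.4 Mb
podcast episode with video: 5.148 Mbps × 7620 s = 39227.8 Mb
animated explainer: 7.848 Mbps × 132 s = 1035.9 Mb
Total: 414713.7 Mb = 51839.2 MB.
= 51.84 GB.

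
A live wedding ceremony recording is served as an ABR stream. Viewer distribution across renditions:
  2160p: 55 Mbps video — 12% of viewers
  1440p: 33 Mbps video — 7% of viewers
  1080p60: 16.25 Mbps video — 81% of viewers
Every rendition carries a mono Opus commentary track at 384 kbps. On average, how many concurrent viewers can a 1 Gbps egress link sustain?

Audio: 384 kbps = 0.384 Mbps.
Average per-viewer bitrate: 0.12×55.384 + 0.07×33.384 + 0.81×16.634 = 22.456 Mbps.
1 Gbps = 1,000 Mbps; 1,000 / 22.456 = 44.53 → 44.

44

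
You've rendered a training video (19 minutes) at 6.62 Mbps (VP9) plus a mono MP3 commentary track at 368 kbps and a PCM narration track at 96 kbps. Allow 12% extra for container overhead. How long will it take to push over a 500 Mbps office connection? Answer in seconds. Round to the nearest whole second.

19 min = 1140 s
Audio total: 368 + 96 = 464 kbps = 0.464 Mbps.
Total bitrate: 7.084 Mbps.
File: 7.084 Mbps × 1140 s = 8075.8 Mb.
With 12% container overhead: ×1.12. → 9044.9 Mb.
At 500 Mbps: 9044.9 / 500 = 18.1 s ≈ 18.1 seconds.

18 seconds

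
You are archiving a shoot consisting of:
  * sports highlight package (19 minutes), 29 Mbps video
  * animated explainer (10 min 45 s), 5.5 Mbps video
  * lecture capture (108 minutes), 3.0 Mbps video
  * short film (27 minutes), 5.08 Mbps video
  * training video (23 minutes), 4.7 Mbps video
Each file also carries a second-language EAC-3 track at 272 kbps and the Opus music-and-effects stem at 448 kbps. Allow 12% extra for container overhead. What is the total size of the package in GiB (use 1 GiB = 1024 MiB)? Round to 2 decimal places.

10.28 GiB

Audio total: 272 + 448 = 720 kbps = 0.720 Mbps.
sports highlight package: 29.720 Mbps × 1140 s × 1.12 = 37946.5 Mb
animated explainer: 6.220 Mbps × 645 s × 1.12 = 4493.3 Mb
lecture capture: 3.720 Mbps × 6480 s × 1.12 = 26998.3 Mb
short film: 5.800 Mbps × 1620 s × 1.12 = 10523.5 Mb
training video: 5.420 Mbps × 1380 s × 1.12 = 8377.2 Mb
Total: 88338.8 Mb = 11042.3 MB.
= 10.28 GiB.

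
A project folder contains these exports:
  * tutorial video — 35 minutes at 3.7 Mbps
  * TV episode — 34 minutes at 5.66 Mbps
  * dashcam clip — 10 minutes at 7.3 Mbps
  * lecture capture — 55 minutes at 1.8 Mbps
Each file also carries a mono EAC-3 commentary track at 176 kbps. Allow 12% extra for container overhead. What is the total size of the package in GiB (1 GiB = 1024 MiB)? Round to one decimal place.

4.0 GiB

Audio: 176 kbps = 0.176 Mbps.
tutorial video: 3.876 Mbps × 2100 s × 1.12 = 9116.4 Mb
TV episode: 5.836 Mbps × 2040 s × 1.12 = 13334.1 Mb
dashcam clip: 7.476 Mbps × 600 s × 1.12 = 5023.9 Mb
lecture capture: 1.976 Mbps × 3300 s × 1.12 = 7303.3 Mb
Total: 34777.6 Mb = 4347.2 MB.
= 4.049 GiB.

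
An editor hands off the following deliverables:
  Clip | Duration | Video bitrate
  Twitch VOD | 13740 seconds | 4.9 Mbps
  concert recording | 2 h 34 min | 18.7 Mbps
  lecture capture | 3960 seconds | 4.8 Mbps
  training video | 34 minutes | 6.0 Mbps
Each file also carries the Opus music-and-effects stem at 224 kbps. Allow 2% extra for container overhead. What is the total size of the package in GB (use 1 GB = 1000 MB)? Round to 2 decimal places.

35.43 GB

Audio: 224 kbps = 0.224 Mbps.
Twitch VOD: 5.124 Mbps × 13740 s × 1.02 = 71811.8 Mb
concert recording: 18.924 Mbps × 9240 s × 1.02 = 178354.9 Mb
lecture capture: 5.024 Mbps × 3960 s × 1.02 = 20292.9 Mb
training video: 6.224 Mbps × 2040 s × 1.02 = 12950.9 Mb
Total: 283410.6 Mb = 35426.3 MB.
= 35.43 GB.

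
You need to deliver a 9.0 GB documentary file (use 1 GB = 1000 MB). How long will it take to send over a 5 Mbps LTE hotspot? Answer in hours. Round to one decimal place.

File: 9.0 GB = 72000.0 Mb.
At 5 Mbps: 72000.0 / 5 = 14400.0 s ≈ 4 hours.

4.0 hours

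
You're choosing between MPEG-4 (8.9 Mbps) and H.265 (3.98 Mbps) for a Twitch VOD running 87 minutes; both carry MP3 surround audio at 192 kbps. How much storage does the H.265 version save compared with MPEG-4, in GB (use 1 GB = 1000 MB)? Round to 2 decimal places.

3.21 GB

87 min = 5220 s
Audio: 192 kbps = 0.192 Mbps.
MPEG-4: 9.092 Mbps × 5220 s = 47460.2 Mb = 5.933 GB.
H.265: 4.172 Mbps × 5220 s = 21777.8 Mb = 2.722 GB.
Saving: 5.933 − 2.722 = 3.210 GB.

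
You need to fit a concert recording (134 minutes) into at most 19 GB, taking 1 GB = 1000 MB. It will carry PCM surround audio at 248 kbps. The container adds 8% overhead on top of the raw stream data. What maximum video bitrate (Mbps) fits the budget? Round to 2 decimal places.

17.26 Mbps

Budget: 19 GB = 152000.0 Mb.
Stream payload after overhead: 152000.0 / 1.08 = 140740.7 Mb.
134 min = 8040 s
Total bitrate budget: 140740.7 Mb / 8040 s = 17.505 Mbps.
Audio: 248 kbps = 0.248 Mbps.
Video: 17.505 − 0.248 = 17.257 Mbps.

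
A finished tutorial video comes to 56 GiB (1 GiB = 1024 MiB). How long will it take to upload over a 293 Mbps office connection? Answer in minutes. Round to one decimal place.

27.4 minutes

File: 56 GiB = 481036.3 Mb.
At 293 Mbps: 481036.3 / 293 = 1641.8 s ≈ 27.4 minutes.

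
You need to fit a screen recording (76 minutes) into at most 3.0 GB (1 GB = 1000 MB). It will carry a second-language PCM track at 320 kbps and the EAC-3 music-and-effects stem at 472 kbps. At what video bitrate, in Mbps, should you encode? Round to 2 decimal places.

Budget: 3.0 GB = 24000.0 Mb.
76 min = 4560 s
Total bitrate budget: 24000.0 Mb / 4560 s = 5.263 Mbps.
Audio total: 320 + 472 = 792 kbps = 0.792 Mbps.
Video: 5.263 − 0.792 = 4.471 Mbps.

4.47 Mbps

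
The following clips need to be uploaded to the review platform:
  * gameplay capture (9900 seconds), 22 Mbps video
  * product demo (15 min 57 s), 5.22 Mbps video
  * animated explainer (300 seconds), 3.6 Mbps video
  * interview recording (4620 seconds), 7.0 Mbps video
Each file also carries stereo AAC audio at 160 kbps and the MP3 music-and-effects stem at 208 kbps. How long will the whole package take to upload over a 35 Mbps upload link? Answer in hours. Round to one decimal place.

2.1 hours

Audio total: 160 + 208 = 368 kbps = 0.368 Mbps.
gameplay capture: 22.368 Mbps × 9900 s = 221443.2 Mb
product demo: 5.588 Mbps × 957 s = 5347.7 Mb
animated explainer: 3.968 Mbps × 300 s = 1190.4 Mb
interview recording: 7.368 Mbps × 4620 s = 34040.2 Mb
Total: 262021.5 Mb = 32752.7 MB.
At 35 Mbps: 262021.5 / 35 = 7486 s ≈ 2.08 hours.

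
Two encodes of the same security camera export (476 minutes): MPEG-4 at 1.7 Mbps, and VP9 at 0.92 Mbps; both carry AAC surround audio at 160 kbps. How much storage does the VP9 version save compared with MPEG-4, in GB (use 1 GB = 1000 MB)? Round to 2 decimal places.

2.78 GB

476 min = 28560 s
Audio: 160 kbps = 0.160 Mbps.
MPEG-4: 1.860 Mbps × 28560 s = 53121.6 Mb = 6.640 GB.
VP9: 1.080 Mbps × 28560 s = 30844.8 Mb = 3.856 GB.
Saving: 6.640 − 3.856 = 2.785 GB.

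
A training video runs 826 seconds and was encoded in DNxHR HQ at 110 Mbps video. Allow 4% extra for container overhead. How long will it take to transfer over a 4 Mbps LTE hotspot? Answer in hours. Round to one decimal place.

File: 110.000 Mbps × 826 s = 90860.0 Mb.
With 4% container overhead: ×1.04. → 94494.4 Mb.
At 4 Mbps: 94494.4 / 4 = 23623.6 s ≈ 6.56 hours.

6.6 hours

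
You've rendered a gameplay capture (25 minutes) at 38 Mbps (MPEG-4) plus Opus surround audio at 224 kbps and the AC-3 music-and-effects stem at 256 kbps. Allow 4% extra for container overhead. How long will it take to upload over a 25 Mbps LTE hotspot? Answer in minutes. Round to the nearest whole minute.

25 min = 1500 s
Audio total: 224 + 256 = 480 kbps = 0.480 Mbps.
Total bitrate: 38.480 Mbps.
File: 38.480 Mbps × 1500 s = 57720.0 Mb.
With 4% container overhead: ×1.04. → 60028.8 Mb.
At 25 Mbps: 60028.8 / 25 = 2401.2 s ≈ 40 minutes.

40 minutes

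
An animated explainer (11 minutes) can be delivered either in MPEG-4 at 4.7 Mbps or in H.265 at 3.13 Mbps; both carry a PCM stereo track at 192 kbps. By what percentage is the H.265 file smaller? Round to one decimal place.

11 min = 660 s
Audio: 192 kbps = 0.192 Mbps.
MPEG-4: 4.892 Mbps × 660 s = 3228.7 Mb = 384.893 MiB.
H.265: 3.322 Mbps × 660 s = 2192.5 Mb = 261.369 MiB.
Reduction: (1 − 261.369/384.893) × 100 = 32.09%.

32.1%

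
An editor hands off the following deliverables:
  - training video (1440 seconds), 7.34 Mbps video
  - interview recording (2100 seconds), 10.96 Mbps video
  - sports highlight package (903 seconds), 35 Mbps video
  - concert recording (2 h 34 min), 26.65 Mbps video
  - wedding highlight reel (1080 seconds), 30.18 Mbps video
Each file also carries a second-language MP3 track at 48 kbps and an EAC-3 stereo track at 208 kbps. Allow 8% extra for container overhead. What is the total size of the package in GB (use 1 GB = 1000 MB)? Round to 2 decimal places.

Audio total: 48 + 208 = 256 kbps = 0.256 Mbps.
training video: 7.596 Mbps × 1440 s × 1.08 = 11813.3 Mb
interview recording: 11.216 Mbps × 2100 s × 1.08 = 25437.9 Mb
sports highlight package: 35.256 Mbps × 903 s × 1.08 = 34383.1 Mb
concert recording: 26.906 Mbps × 9240 s × 1.08 = 268500.4 Mb
wedding highlight reel: 30.436 Mbps × 1080 s × 1.08 = 35500.6 Mb
Total: 375635.2 Mb = 46954.4 MB.
= 46.95 GB.

46.95 GB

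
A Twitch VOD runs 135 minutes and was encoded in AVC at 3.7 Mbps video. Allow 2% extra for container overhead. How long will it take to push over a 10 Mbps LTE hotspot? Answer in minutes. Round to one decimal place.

135 min = 8100 s
File: 3.700 Mbps × 8100 s = 29970.0 Mb.
With 2% container overhead: ×1.02. → 30569.4 Mb.
At 10 Mbps: 30569.4 / 10 = 3056.9 s ≈ 50.9 minutes.

50.9 minutes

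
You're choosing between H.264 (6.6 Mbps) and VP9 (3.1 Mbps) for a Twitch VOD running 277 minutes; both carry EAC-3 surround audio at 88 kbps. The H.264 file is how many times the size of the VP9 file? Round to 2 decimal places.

277 min = 16620 s
Audio: 88 kbps = 0.088 Mbps.
H.264: 6.688 Mbps × 16620 s = 111154.6 Mb = 13.894 GB.
VP9: 3.188 Mbps × 16620 s = 52984.6 Mb = 6.623 GB.
Ratio: 13.894 / 6.623 = 2.098.

2.10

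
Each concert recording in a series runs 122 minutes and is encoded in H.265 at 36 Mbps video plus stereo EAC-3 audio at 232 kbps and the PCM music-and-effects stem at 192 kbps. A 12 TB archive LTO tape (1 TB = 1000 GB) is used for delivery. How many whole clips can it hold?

122 min = 7320 s
Audio total: 232 + 192 = 424 kbps = 0.424 Mbps.
Total bitrate: 36.424 Mbps.
Per item: 36.424 Mbps × 7320 s = 266,624 Mb = 33,328 MB.
Capacity: 12 TB = 96,000,000 Mb; 360.06 items → 360 complete.

360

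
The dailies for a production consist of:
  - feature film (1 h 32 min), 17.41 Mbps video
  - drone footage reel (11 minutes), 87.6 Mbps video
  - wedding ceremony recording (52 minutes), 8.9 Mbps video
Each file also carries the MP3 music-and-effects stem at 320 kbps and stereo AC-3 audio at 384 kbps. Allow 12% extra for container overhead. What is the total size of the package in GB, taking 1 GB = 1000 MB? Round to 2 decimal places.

Audio total: 320 + 384 = 704 kbps = 0.704 Mbps.
feature film: 18.114 Mbps × 5520 s × 1.12 = 111988.0 Mb
drone footage reel: 88.304 Mbps × 660 s × 1.12 = 65274.3 Mb
wedding ceremony recording: 9.604 Mbps × 3120 s × 1.12 = 33560.2 Mb
Total: 210822.5 Mb = 26352.8 MB.
= 26.35 GB.

26.35 GB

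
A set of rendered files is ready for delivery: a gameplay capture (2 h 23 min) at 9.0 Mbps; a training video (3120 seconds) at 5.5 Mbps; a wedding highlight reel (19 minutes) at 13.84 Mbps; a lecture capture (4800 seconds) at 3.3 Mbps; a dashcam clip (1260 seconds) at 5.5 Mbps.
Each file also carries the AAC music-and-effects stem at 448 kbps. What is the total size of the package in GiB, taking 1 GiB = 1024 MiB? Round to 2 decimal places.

Audio: 448 kbps = 0.448 Mbps.
gameplay capture: 9.448 Mbps × 8580 s = 81063.8 Mb
training video: 5.948 Mbps × 3120 s = 18557.8 Mb
wedding highlight reel: 14.288 Mbps × 1140 s = 16288.3 Mb
lecture capture: 3.748 Mbps × 4800 s = 17990.4 Mb
dashcam clip: 5.948 Mbps × 1260 s = 7494.5 Mb
Total: 141394.8 Mb = 17674.3 MB.
= 16.46 GiB.

16.46 GiB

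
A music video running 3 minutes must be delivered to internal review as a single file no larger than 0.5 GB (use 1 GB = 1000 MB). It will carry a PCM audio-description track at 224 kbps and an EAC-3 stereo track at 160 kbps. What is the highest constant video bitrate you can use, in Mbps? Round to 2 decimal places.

Budget: 0.5 GB = 4000.0 Mb.
3 min = 180 s
Total bitrate budget: 4000.0 Mb / 180 s = 22.222 Mbps.
Audio total: 224 + 160 = 384 kbps = 0.384 Mbps.
Video: 22.222 − 0.384 = 21.838 Mbps.

21.84 Mbps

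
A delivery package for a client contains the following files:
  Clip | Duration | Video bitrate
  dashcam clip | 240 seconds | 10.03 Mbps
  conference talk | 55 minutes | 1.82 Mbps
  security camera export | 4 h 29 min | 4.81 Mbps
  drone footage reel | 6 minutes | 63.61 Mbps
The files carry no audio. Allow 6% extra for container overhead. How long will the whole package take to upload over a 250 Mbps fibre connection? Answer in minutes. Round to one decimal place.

dashcam clip: 10.030 Mbps × 240 s × 1.06 = 2551.6 Mb
conference talk: 1.820 Mbps × 3300 s × 1.06 = 6366.4 Mb
security camera export: 4.810 Mbps × 16140 s × 1.06 = 82291.4 Mb
drone footage reel: 63.610 Mbps × 360 s × 1.06 = 24273.6 Mb
Total: 115483.0 Mb = 14435.4 MB.
At 250 Mbps: 115483.0 / 250 = 462 s ≈ 7.7 minutes.

7.7 minutes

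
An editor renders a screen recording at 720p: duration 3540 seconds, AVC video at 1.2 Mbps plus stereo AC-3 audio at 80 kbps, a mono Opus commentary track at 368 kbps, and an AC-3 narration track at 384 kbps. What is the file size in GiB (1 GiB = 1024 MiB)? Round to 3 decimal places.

Audio total: 80 + 368 + 384 = 832 kbps = 0.832 Mbps.
Total bitrate: 1.2 + 0.832 = 2.032 Mbps.
Stream data: 2.032 Mbps × 3540 s = 7193.3 Mb.
7,193 Mb = 899,160,000 bytes ÷ 1,073,741,824 = 0.8374 GiB.

0.837 GiB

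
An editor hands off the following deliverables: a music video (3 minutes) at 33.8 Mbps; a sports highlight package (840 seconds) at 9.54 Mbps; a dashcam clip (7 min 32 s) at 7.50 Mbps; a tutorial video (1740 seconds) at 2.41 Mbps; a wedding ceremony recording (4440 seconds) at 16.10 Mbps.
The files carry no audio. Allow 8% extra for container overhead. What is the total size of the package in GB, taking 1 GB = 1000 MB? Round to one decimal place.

music video: 33.800 Mbps × 180 s × 1.08 = 6570.7 Mb
sports highlight package: 9.540 Mbps × 840 s × 1.08 = 8654.7 Mb
dashcam clip: 7.500 Mbps × 452 s × 1.08 = 3661.2 Mb
tutorial video: 2.410 Mbps × 1740 s × 1.08 = 4528.9 Mb
wedding ceremony recording: 16.100 Mbps × 4440 s × 1.08 = 77202.7 Mb
Total: 100618.2 Mb = 12577.3 MB.
= 12.58 GB.

12.6 GB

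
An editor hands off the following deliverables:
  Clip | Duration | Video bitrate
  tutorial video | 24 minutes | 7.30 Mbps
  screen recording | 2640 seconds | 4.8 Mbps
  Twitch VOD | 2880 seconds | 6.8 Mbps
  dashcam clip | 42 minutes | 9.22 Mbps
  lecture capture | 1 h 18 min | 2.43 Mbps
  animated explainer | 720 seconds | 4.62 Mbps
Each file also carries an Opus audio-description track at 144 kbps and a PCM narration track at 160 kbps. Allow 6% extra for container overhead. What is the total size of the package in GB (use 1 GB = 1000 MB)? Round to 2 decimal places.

Audio total: 144 + 160 = 304 kbps = 0.304 Mbps.
tutorial video: 7.604 Mbps × 1440 s × 1.06 = 11606.7 Mb
screen recording: 5.104 Mbps × 2640 s × 1.06 = 14283.0 Mb
Twitch VOD: 7.104 Mbps × 2880 s × 1.06 = 21687.1 Mb
dashcam clip: 9.524 Mbps × 2520 s × 1.06 = 25440.5 Mb
lecture capture: 2.734 Mbps × 4680 s × 1.06 = 13562.8 Mb
animated explainer: 4.924 Mbps × 720 s × 1.06 = 3758.0 Mb
Total: 90338.2 Mb = 11292.3 MB.
= 11.29 GB.

11.29 GB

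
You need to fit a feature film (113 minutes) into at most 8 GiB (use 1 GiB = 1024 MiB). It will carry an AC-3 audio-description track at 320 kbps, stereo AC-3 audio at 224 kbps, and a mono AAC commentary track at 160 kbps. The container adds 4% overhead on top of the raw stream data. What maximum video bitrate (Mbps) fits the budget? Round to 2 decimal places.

9.04 Mbps

Budget: 8 GiB = 68719.5 Mb.
Stream payload after overhead: 68719.5 / 1.04 = 66076.4 Mb.
113 min = 6780 s
Total bitrate budget: 66076.4 Mb / 6780 s = 9.746 Mbps.
Audio total: 320 + 224 + 160 = 704 kbps = 0.704 Mbps.
Video: 9.746 − 0.704 = 9.042 Mbps.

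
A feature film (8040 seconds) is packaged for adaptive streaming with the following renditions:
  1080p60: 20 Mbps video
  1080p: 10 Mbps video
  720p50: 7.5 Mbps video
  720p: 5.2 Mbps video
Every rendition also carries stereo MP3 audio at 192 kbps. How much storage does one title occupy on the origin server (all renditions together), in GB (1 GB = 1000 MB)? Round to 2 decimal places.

43.69 GB

Audio: 192 kbps = 0.192 Mbps.
Sum of rendition bitrates: (20+0.192) + (10+0.192) + (7.5+0.192) + (5.2+0.192) = 43.468 Mbps.
× 8040 s = 349,483 Mb = 43,685 MB = 43.69 GB.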